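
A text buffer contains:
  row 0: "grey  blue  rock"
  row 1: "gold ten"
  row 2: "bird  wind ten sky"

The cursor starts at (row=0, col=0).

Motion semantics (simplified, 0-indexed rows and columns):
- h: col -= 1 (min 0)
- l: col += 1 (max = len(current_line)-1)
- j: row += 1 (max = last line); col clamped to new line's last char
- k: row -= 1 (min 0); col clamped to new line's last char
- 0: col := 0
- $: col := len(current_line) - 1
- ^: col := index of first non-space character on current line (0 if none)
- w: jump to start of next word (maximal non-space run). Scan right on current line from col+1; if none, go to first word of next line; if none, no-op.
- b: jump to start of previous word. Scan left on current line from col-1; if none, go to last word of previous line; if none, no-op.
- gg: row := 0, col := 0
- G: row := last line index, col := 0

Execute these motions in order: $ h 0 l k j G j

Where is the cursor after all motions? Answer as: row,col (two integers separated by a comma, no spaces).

Answer: 2,0

Derivation:
After 1 ($): row=0 col=15 char='k'
After 2 (h): row=0 col=14 char='c'
After 3 (0): row=0 col=0 char='g'
After 4 (l): row=0 col=1 char='r'
After 5 (k): row=0 col=1 char='r'
After 6 (j): row=1 col=1 char='o'
After 7 (G): row=2 col=0 char='b'
After 8 (j): row=2 col=0 char='b'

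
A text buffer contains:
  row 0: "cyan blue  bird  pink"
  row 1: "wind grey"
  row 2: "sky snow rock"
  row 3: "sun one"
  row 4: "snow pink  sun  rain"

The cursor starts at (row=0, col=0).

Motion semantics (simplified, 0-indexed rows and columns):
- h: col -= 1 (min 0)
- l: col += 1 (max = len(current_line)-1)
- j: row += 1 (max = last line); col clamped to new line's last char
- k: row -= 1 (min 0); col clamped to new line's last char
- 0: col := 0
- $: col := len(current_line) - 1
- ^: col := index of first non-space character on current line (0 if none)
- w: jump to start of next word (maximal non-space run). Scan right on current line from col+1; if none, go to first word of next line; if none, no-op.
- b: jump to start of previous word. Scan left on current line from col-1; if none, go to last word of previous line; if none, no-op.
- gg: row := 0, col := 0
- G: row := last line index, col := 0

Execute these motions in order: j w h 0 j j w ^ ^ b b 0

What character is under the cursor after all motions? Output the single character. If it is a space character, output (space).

After 1 (j): row=1 col=0 char='w'
After 2 (w): row=1 col=5 char='g'
After 3 (h): row=1 col=4 char='_'
After 4 (0): row=1 col=0 char='w'
After 5 (j): row=2 col=0 char='s'
After 6 (j): row=3 col=0 char='s'
After 7 (w): row=3 col=4 char='o'
After 8 (^): row=3 col=0 char='s'
After 9 (^): row=3 col=0 char='s'
After 10 (b): row=2 col=9 char='r'
After 11 (b): row=2 col=4 char='s'
After 12 (0): row=2 col=0 char='s'

Answer: s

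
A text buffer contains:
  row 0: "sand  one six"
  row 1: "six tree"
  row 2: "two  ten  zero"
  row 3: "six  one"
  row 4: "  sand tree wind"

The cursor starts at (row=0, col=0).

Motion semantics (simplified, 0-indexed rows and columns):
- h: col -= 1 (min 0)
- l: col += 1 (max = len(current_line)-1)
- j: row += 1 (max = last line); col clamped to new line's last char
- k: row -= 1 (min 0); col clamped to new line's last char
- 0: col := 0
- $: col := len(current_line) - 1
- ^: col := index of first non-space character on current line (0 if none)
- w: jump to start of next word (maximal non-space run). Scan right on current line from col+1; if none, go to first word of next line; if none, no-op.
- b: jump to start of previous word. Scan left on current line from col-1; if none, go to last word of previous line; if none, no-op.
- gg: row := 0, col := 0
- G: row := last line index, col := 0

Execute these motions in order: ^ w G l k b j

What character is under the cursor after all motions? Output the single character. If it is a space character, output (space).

Answer: (space)

Derivation:
After 1 (^): row=0 col=0 char='s'
After 2 (w): row=0 col=6 char='o'
After 3 (G): row=4 col=0 char='_'
After 4 (l): row=4 col=1 char='_'
After 5 (k): row=3 col=1 char='i'
After 6 (b): row=3 col=0 char='s'
After 7 (j): row=4 col=0 char='_'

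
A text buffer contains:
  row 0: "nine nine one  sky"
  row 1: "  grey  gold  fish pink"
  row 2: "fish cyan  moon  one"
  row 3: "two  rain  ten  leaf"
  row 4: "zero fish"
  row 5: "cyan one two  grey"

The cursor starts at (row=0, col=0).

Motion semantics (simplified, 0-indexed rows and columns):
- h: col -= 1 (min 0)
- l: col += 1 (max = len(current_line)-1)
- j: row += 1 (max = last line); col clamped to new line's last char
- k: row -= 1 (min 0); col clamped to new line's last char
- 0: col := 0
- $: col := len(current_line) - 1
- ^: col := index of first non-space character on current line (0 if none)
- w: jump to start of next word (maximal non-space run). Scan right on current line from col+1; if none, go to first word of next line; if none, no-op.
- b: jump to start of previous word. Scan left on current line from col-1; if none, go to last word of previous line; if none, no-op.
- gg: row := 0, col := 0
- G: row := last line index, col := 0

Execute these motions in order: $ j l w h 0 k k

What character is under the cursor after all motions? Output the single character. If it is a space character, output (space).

Answer: n

Derivation:
After 1 ($): row=0 col=17 char='y'
After 2 (j): row=1 col=17 char='h'
After 3 (l): row=1 col=18 char='_'
After 4 (w): row=1 col=19 char='p'
After 5 (h): row=1 col=18 char='_'
After 6 (0): row=1 col=0 char='_'
After 7 (k): row=0 col=0 char='n'
After 8 (k): row=0 col=0 char='n'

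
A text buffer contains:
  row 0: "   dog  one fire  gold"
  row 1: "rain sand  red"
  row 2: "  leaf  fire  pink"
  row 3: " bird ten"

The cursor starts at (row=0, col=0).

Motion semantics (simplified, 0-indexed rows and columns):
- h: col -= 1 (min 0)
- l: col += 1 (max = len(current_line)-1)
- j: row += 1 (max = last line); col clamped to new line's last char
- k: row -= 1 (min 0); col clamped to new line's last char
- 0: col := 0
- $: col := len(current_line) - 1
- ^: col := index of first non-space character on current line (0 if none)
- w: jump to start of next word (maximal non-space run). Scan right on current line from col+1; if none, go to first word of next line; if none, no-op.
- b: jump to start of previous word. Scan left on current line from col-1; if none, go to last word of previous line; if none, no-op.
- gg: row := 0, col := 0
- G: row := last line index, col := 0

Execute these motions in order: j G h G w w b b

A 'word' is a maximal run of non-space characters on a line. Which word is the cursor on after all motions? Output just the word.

Answer: pink

Derivation:
After 1 (j): row=1 col=0 char='r'
After 2 (G): row=3 col=0 char='_'
After 3 (h): row=3 col=0 char='_'
After 4 (G): row=3 col=0 char='_'
After 5 (w): row=3 col=1 char='b'
After 6 (w): row=3 col=6 char='t'
After 7 (b): row=3 col=1 char='b'
After 8 (b): row=2 col=14 char='p'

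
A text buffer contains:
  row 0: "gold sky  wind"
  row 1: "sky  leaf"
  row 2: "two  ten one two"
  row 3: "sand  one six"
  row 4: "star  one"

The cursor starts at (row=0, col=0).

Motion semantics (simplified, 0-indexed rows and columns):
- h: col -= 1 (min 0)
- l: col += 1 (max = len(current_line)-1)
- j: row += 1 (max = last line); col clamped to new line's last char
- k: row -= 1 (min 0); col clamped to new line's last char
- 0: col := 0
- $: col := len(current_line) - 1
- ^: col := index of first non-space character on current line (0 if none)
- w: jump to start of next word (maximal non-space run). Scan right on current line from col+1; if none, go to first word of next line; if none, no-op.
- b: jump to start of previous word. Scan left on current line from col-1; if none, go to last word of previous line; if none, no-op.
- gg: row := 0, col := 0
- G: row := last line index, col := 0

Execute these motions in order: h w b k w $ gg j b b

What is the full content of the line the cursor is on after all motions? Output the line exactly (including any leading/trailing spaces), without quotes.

After 1 (h): row=0 col=0 char='g'
After 2 (w): row=0 col=5 char='s'
After 3 (b): row=0 col=0 char='g'
After 4 (k): row=0 col=0 char='g'
After 5 (w): row=0 col=5 char='s'
After 6 ($): row=0 col=13 char='d'
After 7 (gg): row=0 col=0 char='g'
After 8 (j): row=1 col=0 char='s'
After 9 (b): row=0 col=10 char='w'
After 10 (b): row=0 col=5 char='s'

Answer: gold sky  wind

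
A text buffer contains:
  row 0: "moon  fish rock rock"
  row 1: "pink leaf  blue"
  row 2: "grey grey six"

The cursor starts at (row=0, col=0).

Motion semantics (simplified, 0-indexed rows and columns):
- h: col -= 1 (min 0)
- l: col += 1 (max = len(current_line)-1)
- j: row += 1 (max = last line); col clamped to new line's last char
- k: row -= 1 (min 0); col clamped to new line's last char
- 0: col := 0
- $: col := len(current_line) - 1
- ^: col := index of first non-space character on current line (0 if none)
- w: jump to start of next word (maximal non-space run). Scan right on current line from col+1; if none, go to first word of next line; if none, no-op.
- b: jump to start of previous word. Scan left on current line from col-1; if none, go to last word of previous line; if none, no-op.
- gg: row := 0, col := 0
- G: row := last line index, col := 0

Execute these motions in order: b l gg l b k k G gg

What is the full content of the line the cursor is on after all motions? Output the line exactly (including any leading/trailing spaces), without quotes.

After 1 (b): row=0 col=0 char='m'
After 2 (l): row=0 col=1 char='o'
After 3 (gg): row=0 col=0 char='m'
After 4 (l): row=0 col=1 char='o'
After 5 (b): row=0 col=0 char='m'
After 6 (k): row=0 col=0 char='m'
After 7 (k): row=0 col=0 char='m'
After 8 (G): row=2 col=0 char='g'
After 9 (gg): row=0 col=0 char='m'

Answer: moon  fish rock rock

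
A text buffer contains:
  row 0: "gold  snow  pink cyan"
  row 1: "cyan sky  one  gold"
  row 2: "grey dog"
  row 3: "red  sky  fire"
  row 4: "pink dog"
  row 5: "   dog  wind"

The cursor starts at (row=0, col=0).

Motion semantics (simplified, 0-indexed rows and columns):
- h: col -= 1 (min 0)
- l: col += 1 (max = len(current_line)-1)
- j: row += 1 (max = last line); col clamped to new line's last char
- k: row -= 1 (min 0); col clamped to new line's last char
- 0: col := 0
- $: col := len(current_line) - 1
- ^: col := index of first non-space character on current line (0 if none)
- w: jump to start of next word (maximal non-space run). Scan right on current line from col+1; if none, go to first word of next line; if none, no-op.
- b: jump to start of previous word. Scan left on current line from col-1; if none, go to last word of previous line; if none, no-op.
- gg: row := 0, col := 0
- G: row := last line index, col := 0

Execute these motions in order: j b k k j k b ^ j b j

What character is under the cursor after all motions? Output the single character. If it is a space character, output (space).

Answer: l

Derivation:
After 1 (j): row=1 col=0 char='c'
After 2 (b): row=0 col=17 char='c'
After 3 (k): row=0 col=17 char='c'
After 4 (k): row=0 col=17 char='c'
After 5 (j): row=1 col=17 char='l'
After 6 (k): row=0 col=17 char='c'
After 7 (b): row=0 col=12 char='p'
After 8 (^): row=0 col=0 char='g'
After 9 (j): row=1 col=0 char='c'
After 10 (b): row=0 col=17 char='c'
After 11 (j): row=1 col=17 char='l'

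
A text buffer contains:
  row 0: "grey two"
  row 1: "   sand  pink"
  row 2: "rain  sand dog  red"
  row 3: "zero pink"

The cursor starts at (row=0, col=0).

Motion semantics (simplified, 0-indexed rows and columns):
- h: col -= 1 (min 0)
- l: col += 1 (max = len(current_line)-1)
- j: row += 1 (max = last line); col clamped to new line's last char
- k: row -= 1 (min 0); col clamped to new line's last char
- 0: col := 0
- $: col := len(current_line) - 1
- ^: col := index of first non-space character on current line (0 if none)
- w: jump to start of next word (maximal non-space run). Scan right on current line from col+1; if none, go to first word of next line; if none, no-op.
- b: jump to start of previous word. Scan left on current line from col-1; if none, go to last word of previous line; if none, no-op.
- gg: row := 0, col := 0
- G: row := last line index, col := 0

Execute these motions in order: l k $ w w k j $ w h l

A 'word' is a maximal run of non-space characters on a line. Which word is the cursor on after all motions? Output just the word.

Answer: rain

Derivation:
After 1 (l): row=0 col=1 char='r'
After 2 (k): row=0 col=1 char='r'
After 3 ($): row=0 col=7 char='o'
After 4 (w): row=1 col=3 char='s'
After 5 (w): row=1 col=9 char='p'
After 6 (k): row=0 col=7 char='o'
After 7 (j): row=1 col=7 char='_'
After 8 ($): row=1 col=12 char='k'
After 9 (w): row=2 col=0 char='r'
After 10 (h): row=2 col=0 char='r'
After 11 (l): row=2 col=1 char='a'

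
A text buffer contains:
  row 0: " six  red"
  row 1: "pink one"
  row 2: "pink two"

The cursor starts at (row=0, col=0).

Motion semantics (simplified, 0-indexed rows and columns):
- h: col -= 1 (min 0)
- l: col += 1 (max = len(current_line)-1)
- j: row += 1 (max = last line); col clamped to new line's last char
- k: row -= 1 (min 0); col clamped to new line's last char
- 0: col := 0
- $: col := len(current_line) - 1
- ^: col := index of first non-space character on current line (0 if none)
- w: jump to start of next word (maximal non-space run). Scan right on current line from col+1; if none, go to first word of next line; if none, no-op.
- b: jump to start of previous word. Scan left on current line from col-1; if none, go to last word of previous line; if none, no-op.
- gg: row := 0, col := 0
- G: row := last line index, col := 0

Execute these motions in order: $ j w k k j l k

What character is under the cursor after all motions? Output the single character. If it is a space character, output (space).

After 1 ($): row=0 col=8 char='d'
After 2 (j): row=1 col=7 char='e'
After 3 (w): row=2 col=0 char='p'
After 4 (k): row=1 col=0 char='p'
After 5 (k): row=0 col=0 char='_'
After 6 (j): row=1 col=0 char='p'
After 7 (l): row=1 col=1 char='i'
After 8 (k): row=0 col=1 char='s'

Answer: s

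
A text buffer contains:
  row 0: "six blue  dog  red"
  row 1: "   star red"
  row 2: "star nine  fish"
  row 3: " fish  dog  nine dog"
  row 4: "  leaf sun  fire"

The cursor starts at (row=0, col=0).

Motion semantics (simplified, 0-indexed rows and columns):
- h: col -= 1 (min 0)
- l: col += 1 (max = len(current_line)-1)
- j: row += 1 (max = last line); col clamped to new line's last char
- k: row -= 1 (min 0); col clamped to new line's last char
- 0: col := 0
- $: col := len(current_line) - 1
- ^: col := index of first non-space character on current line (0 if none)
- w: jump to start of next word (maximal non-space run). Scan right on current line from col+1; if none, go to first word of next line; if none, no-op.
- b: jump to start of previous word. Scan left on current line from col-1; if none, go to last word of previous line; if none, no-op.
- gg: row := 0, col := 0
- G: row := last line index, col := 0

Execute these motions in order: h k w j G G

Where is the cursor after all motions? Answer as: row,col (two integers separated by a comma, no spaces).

Answer: 4,0

Derivation:
After 1 (h): row=0 col=0 char='s'
After 2 (k): row=0 col=0 char='s'
After 3 (w): row=0 col=4 char='b'
After 4 (j): row=1 col=4 char='t'
After 5 (G): row=4 col=0 char='_'
After 6 (G): row=4 col=0 char='_'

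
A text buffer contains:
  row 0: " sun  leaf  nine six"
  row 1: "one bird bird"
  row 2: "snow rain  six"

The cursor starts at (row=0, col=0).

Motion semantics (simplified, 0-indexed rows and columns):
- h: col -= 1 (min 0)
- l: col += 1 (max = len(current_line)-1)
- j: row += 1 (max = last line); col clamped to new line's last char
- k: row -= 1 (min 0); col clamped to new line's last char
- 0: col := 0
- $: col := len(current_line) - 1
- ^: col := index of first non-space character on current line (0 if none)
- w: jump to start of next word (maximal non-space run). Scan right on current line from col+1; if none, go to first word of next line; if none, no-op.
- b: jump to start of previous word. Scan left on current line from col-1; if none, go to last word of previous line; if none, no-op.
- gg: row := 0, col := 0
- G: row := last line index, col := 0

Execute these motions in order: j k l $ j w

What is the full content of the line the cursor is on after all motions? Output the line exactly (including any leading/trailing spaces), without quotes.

Answer: snow rain  six

Derivation:
After 1 (j): row=1 col=0 char='o'
After 2 (k): row=0 col=0 char='_'
After 3 (l): row=0 col=1 char='s'
After 4 ($): row=0 col=19 char='x'
After 5 (j): row=1 col=12 char='d'
After 6 (w): row=2 col=0 char='s'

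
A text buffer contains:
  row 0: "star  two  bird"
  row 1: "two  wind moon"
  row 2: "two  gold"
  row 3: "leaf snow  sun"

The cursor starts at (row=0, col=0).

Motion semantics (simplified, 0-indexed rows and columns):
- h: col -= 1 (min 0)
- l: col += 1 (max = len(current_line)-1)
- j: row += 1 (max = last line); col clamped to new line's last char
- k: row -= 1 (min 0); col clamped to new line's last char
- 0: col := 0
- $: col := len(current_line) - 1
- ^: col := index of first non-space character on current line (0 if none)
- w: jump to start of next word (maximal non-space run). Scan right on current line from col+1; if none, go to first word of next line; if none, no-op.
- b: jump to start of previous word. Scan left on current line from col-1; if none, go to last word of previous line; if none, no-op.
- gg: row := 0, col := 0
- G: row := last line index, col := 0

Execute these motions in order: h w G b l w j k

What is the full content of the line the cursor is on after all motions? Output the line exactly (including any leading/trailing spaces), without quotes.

After 1 (h): row=0 col=0 char='s'
After 2 (w): row=0 col=6 char='t'
After 3 (G): row=3 col=0 char='l'
After 4 (b): row=2 col=5 char='g'
After 5 (l): row=2 col=6 char='o'
After 6 (w): row=3 col=0 char='l'
After 7 (j): row=3 col=0 char='l'
After 8 (k): row=2 col=0 char='t'

Answer: two  gold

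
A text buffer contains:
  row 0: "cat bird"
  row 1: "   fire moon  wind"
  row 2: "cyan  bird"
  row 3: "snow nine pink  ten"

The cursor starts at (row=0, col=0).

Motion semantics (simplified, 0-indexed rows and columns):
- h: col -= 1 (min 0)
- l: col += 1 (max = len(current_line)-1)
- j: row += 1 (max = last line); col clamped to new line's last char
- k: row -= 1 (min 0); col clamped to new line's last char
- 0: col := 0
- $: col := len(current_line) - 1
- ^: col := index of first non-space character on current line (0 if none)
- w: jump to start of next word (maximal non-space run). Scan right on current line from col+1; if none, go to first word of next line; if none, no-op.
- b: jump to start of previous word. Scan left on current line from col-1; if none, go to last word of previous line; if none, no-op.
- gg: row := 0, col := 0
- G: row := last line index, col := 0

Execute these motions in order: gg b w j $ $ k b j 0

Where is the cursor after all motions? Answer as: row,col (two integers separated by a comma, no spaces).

After 1 (gg): row=0 col=0 char='c'
After 2 (b): row=0 col=0 char='c'
After 3 (w): row=0 col=4 char='b'
After 4 (j): row=1 col=4 char='i'
After 5 ($): row=1 col=17 char='d'
After 6 ($): row=1 col=17 char='d'
After 7 (k): row=0 col=7 char='d'
After 8 (b): row=0 col=4 char='b'
After 9 (j): row=1 col=4 char='i'
After 10 (0): row=1 col=0 char='_'

Answer: 1,0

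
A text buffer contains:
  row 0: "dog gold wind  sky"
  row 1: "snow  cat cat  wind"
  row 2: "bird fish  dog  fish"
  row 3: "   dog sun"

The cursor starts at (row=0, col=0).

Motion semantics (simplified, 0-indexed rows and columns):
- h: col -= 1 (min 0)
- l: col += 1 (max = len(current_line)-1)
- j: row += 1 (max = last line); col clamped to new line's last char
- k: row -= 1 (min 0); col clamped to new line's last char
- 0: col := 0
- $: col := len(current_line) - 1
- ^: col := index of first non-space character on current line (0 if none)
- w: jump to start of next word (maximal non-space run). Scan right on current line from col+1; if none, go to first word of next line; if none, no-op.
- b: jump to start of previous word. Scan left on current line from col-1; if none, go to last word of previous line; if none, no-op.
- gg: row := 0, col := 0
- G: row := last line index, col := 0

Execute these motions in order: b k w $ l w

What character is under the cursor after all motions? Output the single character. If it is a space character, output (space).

After 1 (b): row=0 col=0 char='d'
After 2 (k): row=0 col=0 char='d'
After 3 (w): row=0 col=4 char='g'
After 4 ($): row=0 col=17 char='y'
After 5 (l): row=0 col=17 char='y'
After 6 (w): row=1 col=0 char='s'

Answer: s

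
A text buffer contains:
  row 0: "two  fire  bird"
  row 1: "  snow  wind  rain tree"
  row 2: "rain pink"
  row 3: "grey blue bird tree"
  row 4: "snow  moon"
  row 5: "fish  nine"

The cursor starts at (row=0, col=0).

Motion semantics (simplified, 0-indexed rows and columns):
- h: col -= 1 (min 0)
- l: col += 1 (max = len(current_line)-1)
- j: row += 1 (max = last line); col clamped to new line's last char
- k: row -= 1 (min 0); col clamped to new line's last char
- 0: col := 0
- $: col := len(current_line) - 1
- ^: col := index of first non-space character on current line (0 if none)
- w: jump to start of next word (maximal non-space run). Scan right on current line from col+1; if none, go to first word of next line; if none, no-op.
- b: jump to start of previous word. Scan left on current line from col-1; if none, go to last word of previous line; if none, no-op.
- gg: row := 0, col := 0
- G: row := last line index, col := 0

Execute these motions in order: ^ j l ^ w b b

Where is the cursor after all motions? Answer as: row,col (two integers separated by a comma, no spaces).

After 1 (^): row=0 col=0 char='t'
After 2 (j): row=1 col=0 char='_'
After 3 (l): row=1 col=1 char='_'
After 4 (^): row=1 col=2 char='s'
After 5 (w): row=1 col=8 char='w'
After 6 (b): row=1 col=2 char='s'
After 7 (b): row=0 col=11 char='b'

Answer: 0,11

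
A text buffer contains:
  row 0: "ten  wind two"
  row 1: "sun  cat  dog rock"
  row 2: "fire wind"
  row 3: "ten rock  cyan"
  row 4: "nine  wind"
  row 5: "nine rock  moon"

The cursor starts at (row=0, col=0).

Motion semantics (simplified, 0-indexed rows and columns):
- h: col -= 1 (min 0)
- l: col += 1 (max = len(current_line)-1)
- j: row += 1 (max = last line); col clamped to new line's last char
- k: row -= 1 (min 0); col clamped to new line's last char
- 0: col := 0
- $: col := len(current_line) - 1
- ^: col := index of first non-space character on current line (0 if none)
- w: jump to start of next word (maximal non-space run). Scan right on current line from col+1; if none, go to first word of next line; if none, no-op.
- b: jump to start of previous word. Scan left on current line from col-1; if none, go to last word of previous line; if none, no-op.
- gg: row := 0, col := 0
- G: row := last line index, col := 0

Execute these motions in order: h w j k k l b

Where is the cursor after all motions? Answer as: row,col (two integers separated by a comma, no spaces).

After 1 (h): row=0 col=0 char='t'
After 2 (w): row=0 col=5 char='w'
After 3 (j): row=1 col=5 char='c'
After 4 (k): row=0 col=5 char='w'
After 5 (k): row=0 col=5 char='w'
After 6 (l): row=0 col=6 char='i'
After 7 (b): row=0 col=5 char='w'

Answer: 0,5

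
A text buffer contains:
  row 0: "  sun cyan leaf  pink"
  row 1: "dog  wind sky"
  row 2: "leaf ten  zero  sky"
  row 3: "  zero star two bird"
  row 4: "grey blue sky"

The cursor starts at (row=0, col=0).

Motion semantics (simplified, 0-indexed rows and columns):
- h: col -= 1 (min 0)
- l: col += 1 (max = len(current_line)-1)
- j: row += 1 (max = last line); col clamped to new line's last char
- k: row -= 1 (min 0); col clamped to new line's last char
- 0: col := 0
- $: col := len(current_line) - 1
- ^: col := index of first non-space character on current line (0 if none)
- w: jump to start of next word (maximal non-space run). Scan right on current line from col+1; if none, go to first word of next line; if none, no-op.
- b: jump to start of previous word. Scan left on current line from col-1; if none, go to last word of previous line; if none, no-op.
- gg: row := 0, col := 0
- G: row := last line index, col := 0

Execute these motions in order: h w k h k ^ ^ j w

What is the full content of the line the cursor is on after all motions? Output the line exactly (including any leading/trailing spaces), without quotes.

After 1 (h): row=0 col=0 char='_'
After 2 (w): row=0 col=2 char='s'
After 3 (k): row=0 col=2 char='s'
After 4 (h): row=0 col=1 char='_'
After 5 (k): row=0 col=1 char='_'
After 6 (^): row=0 col=2 char='s'
After 7 (^): row=0 col=2 char='s'
After 8 (j): row=1 col=2 char='g'
After 9 (w): row=1 col=5 char='w'

Answer: dog  wind sky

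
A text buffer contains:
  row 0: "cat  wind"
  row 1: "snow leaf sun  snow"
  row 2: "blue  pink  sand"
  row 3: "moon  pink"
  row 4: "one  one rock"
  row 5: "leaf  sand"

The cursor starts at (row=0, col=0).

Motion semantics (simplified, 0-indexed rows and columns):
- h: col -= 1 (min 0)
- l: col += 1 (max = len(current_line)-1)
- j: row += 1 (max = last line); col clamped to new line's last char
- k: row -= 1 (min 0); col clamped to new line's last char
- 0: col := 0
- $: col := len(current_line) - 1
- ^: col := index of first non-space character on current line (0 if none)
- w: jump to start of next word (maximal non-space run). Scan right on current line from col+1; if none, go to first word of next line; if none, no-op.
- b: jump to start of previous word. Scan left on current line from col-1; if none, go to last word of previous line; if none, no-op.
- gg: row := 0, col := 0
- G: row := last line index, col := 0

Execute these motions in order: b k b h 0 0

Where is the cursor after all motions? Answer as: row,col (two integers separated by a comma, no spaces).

Answer: 0,0

Derivation:
After 1 (b): row=0 col=0 char='c'
After 2 (k): row=0 col=0 char='c'
After 3 (b): row=0 col=0 char='c'
After 4 (h): row=0 col=0 char='c'
After 5 (0): row=0 col=0 char='c'
After 6 (0): row=0 col=0 char='c'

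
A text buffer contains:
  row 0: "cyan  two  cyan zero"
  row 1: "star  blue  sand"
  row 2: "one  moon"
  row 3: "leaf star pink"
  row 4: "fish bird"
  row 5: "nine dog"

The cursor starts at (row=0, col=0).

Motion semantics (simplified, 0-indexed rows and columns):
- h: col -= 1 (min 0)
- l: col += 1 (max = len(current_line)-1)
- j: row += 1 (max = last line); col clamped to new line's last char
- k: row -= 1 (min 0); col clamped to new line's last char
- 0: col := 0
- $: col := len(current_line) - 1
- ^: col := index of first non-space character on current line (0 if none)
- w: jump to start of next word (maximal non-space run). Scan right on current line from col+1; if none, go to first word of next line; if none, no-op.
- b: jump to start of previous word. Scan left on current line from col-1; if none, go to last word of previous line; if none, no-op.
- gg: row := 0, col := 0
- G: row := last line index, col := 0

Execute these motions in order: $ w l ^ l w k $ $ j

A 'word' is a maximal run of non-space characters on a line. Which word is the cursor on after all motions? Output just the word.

After 1 ($): row=0 col=19 char='o'
After 2 (w): row=1 col=0 char='s'
After 3 (l): row=1 col=1 char='t'
After 4 (^): row=1 col=0 char='s'
After 5 (l): row=1 col=1 char='t'
After 6 (w): row=1 col=6 char='b'
After 7 (k): row=0 col=6 char='t'
After 8 ($): row=0 col=19 char='o'
After 9 ($): row=0 col=19 char='o'
After 10 (j): row=1 col=15 char='d'

Answer: sand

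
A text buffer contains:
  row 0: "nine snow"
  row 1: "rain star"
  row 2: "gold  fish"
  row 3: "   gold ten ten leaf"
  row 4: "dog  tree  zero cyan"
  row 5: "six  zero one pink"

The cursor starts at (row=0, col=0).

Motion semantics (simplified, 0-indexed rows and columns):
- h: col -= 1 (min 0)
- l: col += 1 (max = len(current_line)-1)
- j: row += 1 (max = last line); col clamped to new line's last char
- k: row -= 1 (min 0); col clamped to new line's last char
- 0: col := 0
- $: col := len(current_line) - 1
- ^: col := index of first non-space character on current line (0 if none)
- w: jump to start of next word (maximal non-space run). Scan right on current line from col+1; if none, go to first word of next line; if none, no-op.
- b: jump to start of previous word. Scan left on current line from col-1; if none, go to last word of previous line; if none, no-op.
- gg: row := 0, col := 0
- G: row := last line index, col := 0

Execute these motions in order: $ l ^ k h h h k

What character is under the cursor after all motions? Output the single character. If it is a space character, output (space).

Answer: n

Derivation:
After 1 ($): row=0 col=8 char='w'
After 2 (l): row=0 col=8 char='w'
After 3 (^): row=0 col=0 char='n'
After 4 (k): row=0 col=0 char='n'
After 5 (h): row=0 col=0 char='n'
After 6 (h): row=0 col=0 char='n'
After 7 (h): row=0 col=0 char='n'
After 8 (k): row=0 col=0 char='n'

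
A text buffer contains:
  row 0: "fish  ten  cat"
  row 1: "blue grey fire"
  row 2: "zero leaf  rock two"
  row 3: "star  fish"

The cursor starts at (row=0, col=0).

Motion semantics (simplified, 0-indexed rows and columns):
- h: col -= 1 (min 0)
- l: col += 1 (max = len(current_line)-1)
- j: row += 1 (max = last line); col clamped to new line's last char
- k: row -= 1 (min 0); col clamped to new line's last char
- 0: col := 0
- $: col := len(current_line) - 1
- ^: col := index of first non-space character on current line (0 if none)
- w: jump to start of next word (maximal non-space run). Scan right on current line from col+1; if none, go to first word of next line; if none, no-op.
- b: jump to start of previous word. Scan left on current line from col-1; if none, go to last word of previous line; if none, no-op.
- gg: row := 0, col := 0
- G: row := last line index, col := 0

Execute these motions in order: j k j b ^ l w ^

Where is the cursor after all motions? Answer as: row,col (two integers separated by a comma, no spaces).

Answer: 0,0

Derivation:
After 1 (j): row=1 col=0 char='b'
After 2 (k): row=0 col=0 char='f'
After 3 (j): row=1 col=0 char='b'
After 4 (b): row=0 col=11 char='c'
After 5 (^): row=0 col=0 char='f'
After 6 (l): row=0 col=1 char='i'
After 7 (w): row=0 col=6 char='t'
After 8 (^): row=0 col=0 char='f'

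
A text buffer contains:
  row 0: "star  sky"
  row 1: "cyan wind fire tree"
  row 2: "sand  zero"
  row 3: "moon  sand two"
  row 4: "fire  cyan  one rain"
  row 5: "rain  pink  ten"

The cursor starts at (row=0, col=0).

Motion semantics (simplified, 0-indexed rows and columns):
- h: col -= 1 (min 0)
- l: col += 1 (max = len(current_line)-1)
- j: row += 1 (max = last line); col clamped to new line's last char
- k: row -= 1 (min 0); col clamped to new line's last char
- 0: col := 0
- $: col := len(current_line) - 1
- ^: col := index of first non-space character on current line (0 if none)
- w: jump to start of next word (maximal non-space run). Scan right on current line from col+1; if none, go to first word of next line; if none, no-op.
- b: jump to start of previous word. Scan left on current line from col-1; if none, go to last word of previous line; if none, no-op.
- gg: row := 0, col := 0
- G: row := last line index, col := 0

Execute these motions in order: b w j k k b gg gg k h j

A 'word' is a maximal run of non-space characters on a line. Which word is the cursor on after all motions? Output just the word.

After 1 (b): row=0 col=0 char='s'
After 2 (w): row=0 col=6 char='s'
After 3 (j): row=1 col=6 char='i'
After 4 (k): row=0 col=6 char='s'
After 5 (k): row=0 col=6 char='s'
After 6 (b): row=0 col=0 char='s'
After 7 (gg): row=0 col=0 char='s'
After 8 (gg): row=0 col=0 char='s'
After 9 (k): row=0 col=0 char='s'
After 10 (h): row=0 col=0 char='s'
After 11 (j): row=1 col=0 char='c'

Answer: cyan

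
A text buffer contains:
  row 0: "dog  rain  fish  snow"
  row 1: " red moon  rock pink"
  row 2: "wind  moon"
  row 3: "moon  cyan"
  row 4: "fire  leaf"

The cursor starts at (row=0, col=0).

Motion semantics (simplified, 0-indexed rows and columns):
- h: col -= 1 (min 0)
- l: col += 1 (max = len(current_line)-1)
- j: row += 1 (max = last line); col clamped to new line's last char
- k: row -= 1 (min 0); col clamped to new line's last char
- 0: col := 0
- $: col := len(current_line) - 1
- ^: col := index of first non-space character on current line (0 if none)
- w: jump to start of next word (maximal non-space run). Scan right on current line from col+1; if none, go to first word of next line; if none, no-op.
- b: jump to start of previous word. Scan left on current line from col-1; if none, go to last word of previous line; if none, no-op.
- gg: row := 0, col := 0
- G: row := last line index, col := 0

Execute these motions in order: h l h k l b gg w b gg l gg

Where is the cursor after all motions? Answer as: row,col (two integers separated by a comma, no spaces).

After 1 (h): row=0 col=0 char='d'
After 2 (l): row=0 col=1 char='o'
After 3 (h): row=0 col=0 char='d'
After 4 (k): row=0 col=0 char='d'
After 5 (l): row=0 col=1 char='o'
After 6 (b): row=0 col=0 char='d'
After 7 (gg): row=0 col=0 char='d'
After 8 (w): row=0 col=5 char='r'
After 9 (b): row=0 col=0 char='d'
After 10 (gg): row=0 col=0 char='d'
After 11 (l): row=0 col=1 char='o'
After 12 (gg): row=0 col=0 char='d'

Answer: 0,0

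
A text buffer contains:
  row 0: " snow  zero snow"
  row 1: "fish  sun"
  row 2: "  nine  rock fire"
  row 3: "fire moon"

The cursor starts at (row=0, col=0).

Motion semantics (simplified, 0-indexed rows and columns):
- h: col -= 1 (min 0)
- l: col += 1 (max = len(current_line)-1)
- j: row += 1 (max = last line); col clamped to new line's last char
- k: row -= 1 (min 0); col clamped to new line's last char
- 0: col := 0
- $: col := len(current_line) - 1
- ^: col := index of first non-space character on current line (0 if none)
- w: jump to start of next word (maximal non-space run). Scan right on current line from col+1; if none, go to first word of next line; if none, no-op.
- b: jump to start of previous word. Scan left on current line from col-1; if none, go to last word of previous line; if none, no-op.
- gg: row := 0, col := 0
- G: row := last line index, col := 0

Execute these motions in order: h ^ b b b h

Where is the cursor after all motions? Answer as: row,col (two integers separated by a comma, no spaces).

After 1 (h): row=0 col=0 char='_'
After 2 (^): row=0 col=1 char='s'
After 3 (b): row=0 col=1 char='s'
After 4 (b): row=0 col=1 char='s'
After 5 (b): row=0 col=1 char='s'
After 6 (h): row=0 col=0 char='_'

Answer: 0,0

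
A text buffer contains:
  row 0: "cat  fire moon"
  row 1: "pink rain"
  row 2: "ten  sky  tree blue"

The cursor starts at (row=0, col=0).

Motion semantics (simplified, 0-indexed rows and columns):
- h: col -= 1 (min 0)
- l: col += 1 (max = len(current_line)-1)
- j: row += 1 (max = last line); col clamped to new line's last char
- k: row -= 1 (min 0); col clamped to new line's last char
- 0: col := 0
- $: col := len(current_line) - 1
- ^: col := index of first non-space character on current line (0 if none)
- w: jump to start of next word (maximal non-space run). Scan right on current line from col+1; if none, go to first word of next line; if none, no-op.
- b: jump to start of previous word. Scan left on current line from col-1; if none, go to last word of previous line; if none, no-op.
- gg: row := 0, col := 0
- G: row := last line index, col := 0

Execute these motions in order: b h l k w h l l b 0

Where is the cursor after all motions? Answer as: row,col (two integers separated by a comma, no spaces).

After 1 (b): row=0 col=0 char='c'
After 2 (h): row=0 col=0 char='c'
After 3 (l): row=0 col=1 char='a'
After 4 (k): row=0 col=1 char='a'
After 5 (w): row=0 col=5 char='f'
After 6 (h): row=0 col=4 char='_'
After 7 (l): row=0 col=5 char='f'
After 8 (l): row=0 col=6 char='i'
After 9 (b): row=0 col=5 char='f'
After 10 (0): row=0 col=0 char='c'

Answer: 0,0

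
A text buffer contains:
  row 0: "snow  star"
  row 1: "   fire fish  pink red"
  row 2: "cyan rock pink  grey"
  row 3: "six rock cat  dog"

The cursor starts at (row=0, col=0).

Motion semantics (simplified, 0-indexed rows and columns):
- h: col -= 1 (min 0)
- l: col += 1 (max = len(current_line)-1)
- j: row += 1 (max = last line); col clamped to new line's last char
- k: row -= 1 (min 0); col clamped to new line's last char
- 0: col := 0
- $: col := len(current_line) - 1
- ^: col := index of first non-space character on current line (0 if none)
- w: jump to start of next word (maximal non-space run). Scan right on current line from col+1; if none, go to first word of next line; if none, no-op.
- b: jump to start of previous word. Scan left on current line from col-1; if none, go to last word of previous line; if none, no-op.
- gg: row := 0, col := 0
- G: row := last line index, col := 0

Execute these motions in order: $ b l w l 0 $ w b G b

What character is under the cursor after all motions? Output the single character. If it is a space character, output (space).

After 1 ($): row=0 col=9 char='r'
After 2 (b): row=0 col=6 char='s'
After 3 (l): row=0 col=7 char='t'
After 4 (w): row=1 col=3 char='f'
After 5 (l): row=1 col=4 char='i'
After 6 (0): row=1 col=0 char='_'
After 7 ($): row=1 col=21 char='d'
After 8 (w): row=2 col=0 char='c'
After 9 (b): row=1 col=19 char='r'
After 10 (G): row=3 col=0 char='s'
After 11 (b): row=2 col=16 char='g'

Answer: g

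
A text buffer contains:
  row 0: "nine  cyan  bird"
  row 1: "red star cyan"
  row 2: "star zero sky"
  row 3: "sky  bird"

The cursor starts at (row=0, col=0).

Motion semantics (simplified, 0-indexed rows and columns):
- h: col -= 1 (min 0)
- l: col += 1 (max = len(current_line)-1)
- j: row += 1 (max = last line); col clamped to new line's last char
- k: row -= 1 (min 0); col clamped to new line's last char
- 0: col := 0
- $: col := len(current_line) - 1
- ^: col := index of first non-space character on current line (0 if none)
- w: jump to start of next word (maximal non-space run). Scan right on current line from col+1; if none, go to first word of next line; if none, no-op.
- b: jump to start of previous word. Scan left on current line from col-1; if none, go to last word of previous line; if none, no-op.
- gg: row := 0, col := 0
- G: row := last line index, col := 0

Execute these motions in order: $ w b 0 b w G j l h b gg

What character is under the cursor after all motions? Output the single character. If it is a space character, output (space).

Answer: n

Derivation:
After 1 ($): row=0 col=15 char='d'
After 2 (w): row=1 col=0 char='r'
After 3 (b): row=0 col=12 char='b'
After 4 (0): row=0 col=0 char='n'
After 5 (b): row=0 col=0 char='n'
After 6 (w): row=0 col=6 char='c'
After 7 (G): row=3 col=0 char='s'
After 8 (j): row=3 col=0 char='s'
After 9 (l): row=3 col=1 char='k'
After 10 (h): row=3 col=0 char='s'
After 11 (b): row=2 col=10 char='s'
After 12 (gg): row=0 col=0 char='n'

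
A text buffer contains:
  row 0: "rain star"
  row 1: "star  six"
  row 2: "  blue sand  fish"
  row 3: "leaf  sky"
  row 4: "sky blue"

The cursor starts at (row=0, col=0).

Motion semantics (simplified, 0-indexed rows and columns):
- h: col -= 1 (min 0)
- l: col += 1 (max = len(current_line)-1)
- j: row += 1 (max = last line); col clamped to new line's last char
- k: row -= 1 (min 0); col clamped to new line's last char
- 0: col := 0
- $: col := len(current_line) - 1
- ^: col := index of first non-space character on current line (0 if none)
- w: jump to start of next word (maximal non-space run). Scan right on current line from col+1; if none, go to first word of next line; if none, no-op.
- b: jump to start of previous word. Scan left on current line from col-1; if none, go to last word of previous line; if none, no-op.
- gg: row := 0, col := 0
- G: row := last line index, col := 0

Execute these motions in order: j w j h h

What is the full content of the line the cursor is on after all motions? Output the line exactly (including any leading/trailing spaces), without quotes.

After 1 (j): row=1 col=0 char='s'
After 2 (w): row=1 col=6 char='s'
After 3 (j): row=2 col=6 char='_'
After 4 (h): row=2 col=5 char='e'
After 5 (h): row=2 col=4 char='u'

Answer:   blue sand  fish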